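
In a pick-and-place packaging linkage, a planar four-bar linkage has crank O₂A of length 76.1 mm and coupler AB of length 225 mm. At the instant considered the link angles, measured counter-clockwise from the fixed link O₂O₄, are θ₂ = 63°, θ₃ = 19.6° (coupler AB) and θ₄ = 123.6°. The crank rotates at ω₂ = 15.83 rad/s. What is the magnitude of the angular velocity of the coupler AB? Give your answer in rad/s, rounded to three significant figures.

ω₂ = 15.83 rad/s
Differentiating the loop-closure r₂e^{iθ₂}+r₃e^{iθ₃}=r₁+r₄e^{iθ₄} gives r₂ω₂e^{iθ₂}+r₃ω₃e^{iθ₃}=r₄ω₄e^{iθ₄}.
Eliminating the other unknown: ω₃ = r₂ω₂ sin(θ₄−θ₂) / [r₃ sin(θ₃−θ₄)].
Numerator sine = +0.87121; denominator sine = -0.97030.
Result = 0.0761·15.83·(+0.87121) / (0.225·(-0.97030)) = -4.8073 rad/s; magnitude 4.8073 rad/s.

4.81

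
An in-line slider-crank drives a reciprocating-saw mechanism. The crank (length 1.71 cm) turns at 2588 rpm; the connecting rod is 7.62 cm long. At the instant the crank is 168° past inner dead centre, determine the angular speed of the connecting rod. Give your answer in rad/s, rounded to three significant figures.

59.6

ω = 271 rad/s (converted from 2588 rpm).
The rod makes angle φ with the slider axis where L sinφ = r sinθ; differentiating, L cosφ·φ̇ = r ω cosθ.
L cosφ = √(L² − r² sin²θ) = 0.076117 m.
|ω_rod| = r ω |cosθ| / √(L² − r² sin²θ) = 0.0171·271·0.97815/0.076117 = 59.554 rad/s.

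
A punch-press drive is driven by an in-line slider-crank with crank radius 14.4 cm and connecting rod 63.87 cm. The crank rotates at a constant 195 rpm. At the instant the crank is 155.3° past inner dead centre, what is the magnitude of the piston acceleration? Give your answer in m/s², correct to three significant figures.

45.6

ω = 2π·195/60 = 20.42 rad/s
x(θ) = r cosθ + √(L² − r² sin²θ); with ω constant, a = ω²·d²x/dθ².
d²x/dθ² = −r cosθ − r²(cos2θ)/√u − r⁴ sin²2θ/(4u^{3/2}),  u = L² − r² sin²θ = 0.404317 m².
Substituting r = 0.144 m, L = 0.6387 m, θ = 155.3°: d²x/dθ² = +0.10936 m.
a = ω²·d²x/dθ² = (20.42)²·(+0.10936) = +45.603 m/s²;  |a| = 45.603 m/s².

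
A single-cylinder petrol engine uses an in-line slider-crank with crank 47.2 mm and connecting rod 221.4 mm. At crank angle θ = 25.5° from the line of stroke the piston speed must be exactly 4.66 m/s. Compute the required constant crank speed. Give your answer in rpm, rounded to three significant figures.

1840

For an in-line slider-crank, |v_piston| = rω|sinθ|·[1 + r cosθ/√(L² − r² sin²θ)].
With r = 0.0472 m, L = 0.2214 m, θ = 25.5°: the bracketed kinematic factor |dx/dθ| = 0.024247 m.
ω = v/|dx/dθ| = 4.66/0.024247 = 192.19 rad/s.
N = 60ω/(2π) = 1835.3 rpm.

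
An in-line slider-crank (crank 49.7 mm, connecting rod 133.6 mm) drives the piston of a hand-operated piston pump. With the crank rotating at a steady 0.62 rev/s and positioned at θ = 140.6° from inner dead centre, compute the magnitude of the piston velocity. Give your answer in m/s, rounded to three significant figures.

0.0865

ω = 2π·0.62 = 3.896 rad/s
For an in-line slider-crank, x = r cosθ + √(L² − r² sin²θ), so v = −rω sinθ·[1 + r cosθ/√(L² − r² sin²θ)].
With r = 0.0497 m, L = 0.1336 m, θ = 140.6°: √(L² − r² sin²θ) = 0.12982 m.
v = −0.0497·3.896·0.63473·[1 + 0.0497·-0.77273/0.12982] = -0.086536 m/s.
|v| = 0.086536 m/s.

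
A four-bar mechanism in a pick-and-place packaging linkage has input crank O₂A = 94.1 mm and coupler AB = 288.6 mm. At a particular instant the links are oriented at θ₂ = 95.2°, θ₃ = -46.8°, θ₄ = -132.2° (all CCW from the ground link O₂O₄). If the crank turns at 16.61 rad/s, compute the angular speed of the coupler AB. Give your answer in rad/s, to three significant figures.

4.00

ω₂ = 16.61 rad/s
Differentiating the loop-closure r₂e^{iθ₂}+r₃e^{iθ₃}=r₁+r₄e^{iθ₄} gives r₂ω₂e^{iθ₂}+r₃ω₃e^{iθ₃}=r₄ω₄e^{iθ₄}.
Eliminating the other unknown: ω₃ = r₂ω₂ sin(θ₄−θ₂) / [r₃ sin(θ₃−θ₄)].
Numerator sine = +0.73610; denominator sine = +0.99678.
Result = 0.0941·16.61·(+0.73610) / (0.2886·(+0.99678)) = +3.9994 rad/s; magnitude 3.9994 rad/s.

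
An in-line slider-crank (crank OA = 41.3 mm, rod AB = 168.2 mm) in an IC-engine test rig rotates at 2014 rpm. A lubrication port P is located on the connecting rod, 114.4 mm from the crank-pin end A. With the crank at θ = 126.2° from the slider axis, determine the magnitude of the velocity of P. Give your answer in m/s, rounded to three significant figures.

ω = 210.9 rad/s.  Crank-pin speed |V_A| = rω = 8.7104 m/s, perpendicular to OA.
Rod angle: sinφ = −(r/L) sinθ ⇒ φ = -11.428°; ω_rod = −rω cosθ/√(L²−r²sin²θ) = +31.204 rad/s.
V_P = V_A + ω_rod × AP, with AP = 0.1144 m along the rod.
Components: V_Px = −rω sinθ − a·ω_rod·sinφ = -6.3216 m/s;  V_Py = rω cosθ + a·ω_rod·cosφ = -1.6455 m/s.
|V_P| = √(V_Px² + V_Py²) = 6.5323 m/s.

6.53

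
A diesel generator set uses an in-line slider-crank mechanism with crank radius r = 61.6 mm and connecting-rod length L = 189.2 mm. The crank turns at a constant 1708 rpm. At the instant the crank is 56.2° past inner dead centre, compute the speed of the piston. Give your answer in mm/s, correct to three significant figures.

ω = 2π·1708/60 = 178.9 rad/s
For an in-line slider-crank, x = r cosθ + √(L² − r² sin²θ), so v = −rω sinθ·[1 + r cosθ/√(L² − r² sin²θ)].
With r = 0.0616 m, L = 0.1892 m, θ = 56.2°: √(L² − r² sin²θ) = 0.18214 m.
v = −0.0616·178.9·0.83098·[1 + 0.0616·0.55630/0.18214] = -10.878 m/s.
|v| = 10.878 m/s = 10878 mm/s.

10900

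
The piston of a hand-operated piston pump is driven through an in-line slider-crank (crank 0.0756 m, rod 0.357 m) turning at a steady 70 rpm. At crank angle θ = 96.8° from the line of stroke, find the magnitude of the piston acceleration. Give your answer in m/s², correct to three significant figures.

ω = 2π·70/60 = 7.33 rad/s
x(θ) = r cosθ + √(L² − r² sin²θ); with ω constant, a = ω²·d²x/dθ².
d²x/dθ² = −r cosθ − r²(cos2θ)/√u − r⁴ sin²2θ/(4u^{3/2}),  u = L² − r² sin²θ = 0.121814 m².
Substituting r = 0.0756 m, L = 0.357 m, θ = 96.8°: d²x/dθ² = +0.024857 m.
a = ω²·d²x/dθ² = (7.33)²·(+0.024857) = +1.3357 m/s²;  |a| = 1.3357 m/s².

1.34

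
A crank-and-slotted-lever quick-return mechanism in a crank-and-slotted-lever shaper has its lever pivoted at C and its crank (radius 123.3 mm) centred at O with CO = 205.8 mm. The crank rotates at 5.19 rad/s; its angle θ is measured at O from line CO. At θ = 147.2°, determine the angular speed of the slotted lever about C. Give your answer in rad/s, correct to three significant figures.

2.13

ω = 5.19 rad/s
Crank pin A relative to C: A = (d + r cosθ, r sinθ); lever angle φ = atan2(r sinθ, d + r cosθ).
Differentiating tanφ: φ̇ = rω(d cosθ + r)/(d² + r² + 2dr cosθ).
d² + r² + 2dr cosθ = |CA|² = 0.0148975 m²;  d cosθ + r = -0.049689 m.
|ω_lever| = |0.1233·5.19·-0.049689| / 0.0148975 = 2.1344 rad/s.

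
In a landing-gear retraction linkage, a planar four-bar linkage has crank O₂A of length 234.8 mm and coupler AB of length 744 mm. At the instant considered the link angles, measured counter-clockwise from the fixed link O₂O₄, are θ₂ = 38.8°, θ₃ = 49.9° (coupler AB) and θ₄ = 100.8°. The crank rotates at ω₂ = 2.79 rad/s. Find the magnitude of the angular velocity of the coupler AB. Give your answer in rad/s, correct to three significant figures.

1.00

ω₂ = 2.79 rad/s
Differentiating the loop-closure r₂e^{iθ₂}+r₃e^{iθ₃}=r₁+r₄e^{iθ₄} gives r₂ω₂e^{iθ₂}+r₃ω₃e^{iθ₃}=r₄ω₄e^{iθ₄}.
Eliminating the other unknown: ω₃ = r₂ω₂ sin(θ₄−θ₂) / [r₃ sin(θ₃−θ₄)].
Numerator sine = +0.88295; denominator sine = -0.77605.
Result = 0.2348·2.79·(+0.88295) / (0.744·(-0.77605)) = -1.0018 rad/s; magnitude 1.0018 rad/s.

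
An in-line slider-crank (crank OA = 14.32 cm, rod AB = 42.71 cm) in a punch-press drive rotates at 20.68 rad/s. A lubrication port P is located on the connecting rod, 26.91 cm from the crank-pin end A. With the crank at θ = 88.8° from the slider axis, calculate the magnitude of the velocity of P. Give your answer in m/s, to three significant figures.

2.97

ω = 20.68 rad/s.  Crank-pin speed |V_A| = rω = 2.9614 m/s, perpendicular to OA.
Rod angle: sinφ = −(r/L) sinθ ⇒ φ = -19.585°; ω_rod = −rω cosθ/√(L²−r²sin²θ) = -0.15413 rad/s.
V_P = V_A + ω_rod × AP, with AP = 0.2691 m along the rod.
Components: V_Px = −rω sinθ − a·ω_rod·sinφ = -2.9746 m/s;  V_Py = rω cosθ + a·ω_rod·cosφ = +0.022943 m/s.
|V_P| = √(V_Px² + V_Py²) = 2.9747 m/s.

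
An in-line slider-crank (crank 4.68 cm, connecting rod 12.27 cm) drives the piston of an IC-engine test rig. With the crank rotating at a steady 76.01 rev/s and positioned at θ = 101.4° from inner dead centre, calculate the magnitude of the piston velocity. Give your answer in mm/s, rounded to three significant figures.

20100

ω = 2π·76 = 477.6 rad/s
For an in-line slider-crank, x = r cosθ + √(L² − r² sin²θ), so v = −rω sinθ·[1 + r cosθ/√(L² − r² sin²θ)].
With r = 0.0468 m, L = 0.1227 m, θ = 101.4°: √(L² − r² sin²θ) = 0.1138 m.
v = −0.0468·477.6·0.98027·[1 + 0.0468·-0.19766/0.1138] = -20.129 m/s.
|v| = 20.129 m/s = 20129 mm/s.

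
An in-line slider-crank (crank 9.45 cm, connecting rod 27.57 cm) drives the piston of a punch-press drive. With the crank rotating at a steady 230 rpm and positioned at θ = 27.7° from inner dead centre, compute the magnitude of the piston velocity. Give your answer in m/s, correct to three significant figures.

ω = 2π·230/60 = 24.09 rad/s
For an in-line slider-crank, x = r cosθ + √(L² − r² sin²θ), so v = −rω sinθ·[1 + r cosθ/√(L² − r² sin²θ)].
With r = 0.0945 m, L = 0.2757 m, θ = 27.7°: √(L² − r² sin²θ) = 0.27218 m.
v = −0.0945·24.09·0.46484·[1 + 0.0945·0.88539/0.27218] = -1.3833 m/s.
|v| = 1.3833 m/s.

1.38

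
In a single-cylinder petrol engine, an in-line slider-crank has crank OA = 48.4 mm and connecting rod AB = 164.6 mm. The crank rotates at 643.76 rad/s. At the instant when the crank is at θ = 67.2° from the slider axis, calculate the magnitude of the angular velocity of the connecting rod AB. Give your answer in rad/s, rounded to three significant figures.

ω = 643.8 rad/s
The rod makes angle φ with the slider axis where L sinφ = r sinθ; differentiating, L cosφ·φ̇ = r ω cosθ.
L cosφ = √(L² − r² sin²θ) = 0.15844 m.
|ω_rod| = r ω |cosθ| / √(L² − r² sin²θ) = 0.0484·643.8·0.38752/0.15844 = 76.208 rad/s.

76.2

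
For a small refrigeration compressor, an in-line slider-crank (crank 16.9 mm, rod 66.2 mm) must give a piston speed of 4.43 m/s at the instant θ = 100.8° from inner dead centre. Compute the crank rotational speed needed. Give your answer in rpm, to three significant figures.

For an in-line slider-crank, |v_piston| = rω|sinθ|·[1 + r cosθ/√(L² − r² sin²θ)].
With r = 0.0169 m, L = 0.0662 m, θ = 100.8°: the bracketed kinematic factor |dx/dθ| = 0.01578 m.
ω = v/|dx/dθ| = 4.43/0.01578 = 280.73 rad/s.
N = 60ω/(2π) = 2680.8 rpm.

2680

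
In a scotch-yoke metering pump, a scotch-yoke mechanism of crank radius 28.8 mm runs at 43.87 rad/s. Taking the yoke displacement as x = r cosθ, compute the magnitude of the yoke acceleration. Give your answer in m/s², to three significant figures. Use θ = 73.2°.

16.0

ω = 43.87 rad/s
x = r cosθ ⇒ ẍ = −rω² cosθ (ω constant).
|a| = rω²|cosθ| = 0.0288·(43.87)²·|cos 73.2°| = 16.02 m/s².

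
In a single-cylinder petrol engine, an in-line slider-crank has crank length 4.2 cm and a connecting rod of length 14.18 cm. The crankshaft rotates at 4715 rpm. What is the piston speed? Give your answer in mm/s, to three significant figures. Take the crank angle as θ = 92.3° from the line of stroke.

20500

ω = 2π·4715/60 = 493.8 rad/s
For an in-line slider-crank, x = r cosθ + √(L² − r² sin²θ), so v = −rω sinθ·[1 + r cosθ/√(L² − r² sin²θ)].
With r = 0.042 m, L = 0.1418 m, θ = 92.3°: √(L² − r² sin²θ) = 0.13545 m.
v = −0.042·493.8·0.99919·[1 + 0.042·-0.04013/0.13545] = -20.463 m/s.
|v| = 20.463 m/s = 20463 mm/s.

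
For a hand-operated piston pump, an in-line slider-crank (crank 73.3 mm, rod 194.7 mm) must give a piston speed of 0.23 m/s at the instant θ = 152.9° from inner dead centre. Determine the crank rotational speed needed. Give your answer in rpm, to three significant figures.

For an in-line slider-crank, |v_piston| = rω|sinθ|·[1 + r cosθ/√(L² − r² sin²θ)].
With r = 0.0733 m, L = 0.1947 m, θ = 152.9°: the bracketed kinematic factor |dx/dθ| = 0.022032 m.
ω = v/|dx/dθ| = 0.23/0.022032 = 10.439 rad/s.
N = 60ω/(2π) = 99.688 rpm.

99.7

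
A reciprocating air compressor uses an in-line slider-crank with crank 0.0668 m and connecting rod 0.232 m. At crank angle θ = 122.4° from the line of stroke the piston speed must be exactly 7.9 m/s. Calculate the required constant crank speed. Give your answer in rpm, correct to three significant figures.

For an in-line slider-crank, |v_piston| = rω|sinθ|·[1 + r cosθ/√(L² − r² sin²θ)].
With r = 0.0668 m, L = 0.232 m, θ = 122.4°: the bracketed kinematic factor |dx/dθ| = 0.04743 m.
ω = v/|dx/dθ| = 7.9/0.04743 = 166.56 rad/s.
N = 60ω/(2π) = 1590.5 rpm.

1590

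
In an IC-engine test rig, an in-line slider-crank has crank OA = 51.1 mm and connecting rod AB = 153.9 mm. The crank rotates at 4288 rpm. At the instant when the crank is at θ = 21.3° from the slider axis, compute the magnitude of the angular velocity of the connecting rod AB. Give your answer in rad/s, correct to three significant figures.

140

ω = 449 rad/s (converted from 4288 rpm).
The rod makes angle φ with the slider axis where L sinφ = r sinθ; differentiating, L cosφ·φ̇ = r ω cosθ.
L cosφ = √(L² − r² sin²θ) = 0.15278 m.
|ω_rod| = r ω |cosθ| / √(L² − r² sin²θ) = 0.0511·449·0.93169/0.15278 = 139.93 rad/s.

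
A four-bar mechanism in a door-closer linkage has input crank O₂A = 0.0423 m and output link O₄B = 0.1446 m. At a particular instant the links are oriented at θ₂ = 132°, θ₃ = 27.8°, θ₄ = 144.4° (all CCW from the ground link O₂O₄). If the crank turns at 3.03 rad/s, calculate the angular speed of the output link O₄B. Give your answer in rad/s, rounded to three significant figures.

0.961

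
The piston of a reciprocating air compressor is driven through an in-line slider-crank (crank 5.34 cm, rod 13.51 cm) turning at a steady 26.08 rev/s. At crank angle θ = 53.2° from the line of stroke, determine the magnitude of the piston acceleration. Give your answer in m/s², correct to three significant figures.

ω = 2π·26.1 = 163.9 rad/s
x(θ) = r cosθ + √(L² − r² sin²θ); with ω constant, a = ω²·d²x/dθ².
d²x/dθ² = −r cosθ − r²(cos2θ)/√u − r⁴ sin²2θ/(4u^{3/2}),  u = L² − r² sin²θ = 0.0164237 m².
Substituting r = 0.0534 m, L = 0.1351 m, θ = 53.2°: d²x/dθ² = -0.026594 m.
a = ω²·d²x/dθ² = (163.9)²·(-0.026594) = -714.11 m/s²;  |a| = 714.11 m/s².

714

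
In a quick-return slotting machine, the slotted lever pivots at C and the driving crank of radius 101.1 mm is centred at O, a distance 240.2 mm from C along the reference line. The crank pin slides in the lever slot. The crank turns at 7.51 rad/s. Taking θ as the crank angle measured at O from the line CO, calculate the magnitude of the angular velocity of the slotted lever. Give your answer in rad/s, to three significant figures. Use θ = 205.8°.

ω = 7.51 rad/s
Crank pin A relative to C: A = (d + r cosθ, r sinθ); lever angle φ = atan2(r sinθ, d + r cosθ).
Differentiating tanφ: φ̇ = rω(d cosθ + r)/(d² + r² + 2dr cosθ).
d² + r² + 2dr cosθ = |CA|² = 0.0241902 m²;  d cosθ + r = -0.11516 m.
|ω_lever| = |0.1011·7.51·-0.11516| / 0.0241902 = 3.6144 rad/s.

3.61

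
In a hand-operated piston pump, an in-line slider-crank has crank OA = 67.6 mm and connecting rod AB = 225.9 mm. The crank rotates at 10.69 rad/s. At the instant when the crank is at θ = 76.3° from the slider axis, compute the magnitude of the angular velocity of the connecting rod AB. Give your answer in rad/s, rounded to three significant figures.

0.792

ω = 10.69 rad/s
The rod makes angle φ with the slider axis where L sinφ = r sinθ; differentiating, L cosφ·φ̇ = r ω cosθ.
L cosφ = √(L² − r² sin²θ) = 0.21614 m.
|ω_rod| = r ω |cosθ| / √(L² − r² sin²θ) = 0.0676·10.69·0.23684/0.21614 = 0.79184 rad/s.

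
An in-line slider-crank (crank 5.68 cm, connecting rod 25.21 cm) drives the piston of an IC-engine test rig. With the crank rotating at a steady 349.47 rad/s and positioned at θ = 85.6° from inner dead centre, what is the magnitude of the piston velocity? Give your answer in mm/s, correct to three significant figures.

20100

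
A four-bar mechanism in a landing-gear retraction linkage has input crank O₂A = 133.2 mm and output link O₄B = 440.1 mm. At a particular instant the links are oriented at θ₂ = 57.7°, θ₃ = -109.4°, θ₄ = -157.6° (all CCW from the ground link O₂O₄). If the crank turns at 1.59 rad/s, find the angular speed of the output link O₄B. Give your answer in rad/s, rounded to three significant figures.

ω₂ = 1.59 rad/s
Differentiating the loop-closure r₂e^{iθ₂}+r₃e^{iθ₃}=r₁+r₄e^{iθ₄} gives r₂ω₂e^{iθ₂}+r₃ω₃e^{iθ₃}=r₄ω₄e^{iθ₄}.
Eliminating the other unknown: ω₄ = r₂ω₂ sin(θ₂−θ₃) / [r₄ sin(θ₄−θ₃)].
Numerator sine = +0.22325; denominator sine = -0.74548.
Result = 0.1332·1.59·(+0.22325) / (0.4401·(-0.74548)) = -0.14411 rad/s; magnitude 0.14411 rad/s.

0.144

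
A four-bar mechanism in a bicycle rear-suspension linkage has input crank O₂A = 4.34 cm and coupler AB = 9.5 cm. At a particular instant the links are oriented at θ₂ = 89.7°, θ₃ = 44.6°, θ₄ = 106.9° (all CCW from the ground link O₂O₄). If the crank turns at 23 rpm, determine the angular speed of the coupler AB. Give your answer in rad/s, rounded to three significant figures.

ω₂ = 2.409 rad/s (from 23 rpm).
Differentiating the loop-closure r₂e^{iθ₂}+r₃e^{iθ₃}=r₁+r₄e^{iθ₄} gives r₂ω₂e^{iθ₂}+r₃ω₃e^{iθ₃}=r₄ω₄e^{iθ₄}.
Eliminating the other unknown: ω₃ = r₂ω₂ sin(θ₄−θ₂) / [r₃ sin(θ₃−θ₄)].
Numerator sine = +0.29571; denominator sine = -0.88539.
Result = 0.0434·2.409·(+0.29571) / (0.095·(-0.88539)) = -0.36749 rad/s; magnitude 0.36749 rad/s.

0.367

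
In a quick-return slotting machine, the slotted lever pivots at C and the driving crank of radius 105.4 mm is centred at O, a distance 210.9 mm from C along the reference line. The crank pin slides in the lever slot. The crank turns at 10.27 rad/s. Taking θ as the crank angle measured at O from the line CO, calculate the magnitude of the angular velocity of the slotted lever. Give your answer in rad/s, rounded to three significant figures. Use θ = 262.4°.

1.69

ω = 10.27 rad/s
Crank pin A relative to C: A = (d + r cosθ, r sinθ); lever angle φ = atan2(r sinθ, d + r cosθ).
Differentiating tanφ: φ̇ = rω(d cosθ + r)/(d² + r² + 2dr cosθ).
d² + r² + 2dr cosθ = |CA|² = 0.0497082 m²;  d cosθ + r = +0.077507 m.
|ω_lever| = |0.1054·10.27·+0.077507| / 0.0497082 = 1.6878 rad/s.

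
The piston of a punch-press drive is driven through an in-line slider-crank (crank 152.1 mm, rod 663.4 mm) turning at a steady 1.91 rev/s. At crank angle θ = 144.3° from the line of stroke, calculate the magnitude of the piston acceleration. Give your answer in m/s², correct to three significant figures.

16.1

ω = 2π·1.91 = 12 rad/s
x(θ) = r cosθ + √(L² − r² sin²θ); with ω constant, a = ω²·d²x/dθ².
d²x/dθ² = −r cosθ − r²(cos2θ)/√u − r⁴ sin²2θ/(4u^{3/2}),  u = L² − r² sin²θ = 0.432222 m².
Substituting r = 0.1521 m, L = 0.6634 m, θ = 144.3°: d²x/dθ² = +0.11187 m.
a = ω²·d²x/dθ² = (12)²·(+0.11187) = +16.112 m/s²;  |a| = 16.112 m/s².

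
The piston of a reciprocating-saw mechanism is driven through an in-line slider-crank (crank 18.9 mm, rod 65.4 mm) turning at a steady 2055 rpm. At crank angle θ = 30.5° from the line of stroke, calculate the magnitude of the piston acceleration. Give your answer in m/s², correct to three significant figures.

882

ω = 2π·2055/60 = 215.2 rad/s
x(θ) = r cosθ + √(L² − r² sin²θ); with ω constant, a = ω²·d²x/dθ².
d²x/dθ² = −r cosθ − r²(cos2θ)/√u − r⁴ sin²2θ/(4u^{3/2}),  u = L² − r² sin²θ = 0.00418514 m².
Substituting r = 0.0189 m, L = 0.0654 m, θ = 30.5°: d²x/dθ² = -0.019052 m.
a = ω²·d²x/dθ² = (215.2)²·(-0.019052) = -882.3 m/s²;  |a| = 882.3 m/s².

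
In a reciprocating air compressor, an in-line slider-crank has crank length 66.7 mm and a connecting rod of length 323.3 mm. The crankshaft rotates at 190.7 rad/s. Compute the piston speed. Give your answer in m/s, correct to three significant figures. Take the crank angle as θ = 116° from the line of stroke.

10.4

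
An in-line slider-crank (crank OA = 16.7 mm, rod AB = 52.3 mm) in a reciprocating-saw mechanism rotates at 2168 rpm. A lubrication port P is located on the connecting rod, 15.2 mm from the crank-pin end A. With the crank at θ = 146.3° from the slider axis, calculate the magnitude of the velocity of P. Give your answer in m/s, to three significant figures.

2.96

ω = 227 rad/s.  Crank-pin speed |V_A| = rω = 3.7914 m/s, perpendicular to OA.
Rod angle: sinφ = −(r/L) sinθ ⇒ φ = -10.205°; ω_rod = −rω cosθ/√(L²−r²sin²θ) = +61.281 rad/s.
V_P = V_A + ω_rod × AP, with AP = 0.0152 m along the rod.
Components: V_Px = −rω sinθ − a·ω_rod·sinφ = -1.9386 m/s;  V_Py = rω cosθ + a·ω_rod·cosφ = -2.2376 m/s.
|V_P| = √(V_Px² + V_Py²) = 2.9606 m/s.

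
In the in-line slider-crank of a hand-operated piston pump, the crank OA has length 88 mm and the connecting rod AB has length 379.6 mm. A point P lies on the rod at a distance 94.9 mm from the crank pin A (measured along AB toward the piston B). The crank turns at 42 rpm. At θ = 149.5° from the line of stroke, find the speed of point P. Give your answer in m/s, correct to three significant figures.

ω = 4.398 rad/s.  Crank-pin speed |V_A| = rω = 0.38704 m/s, perpendicular to OA.
Rod angle: sinφ = −(r/L) sinθ ⇒ φ = -6.757°; ω_rod = −rω cosθ/√(L²−r²sin²θ) = +0.88467 rad/s.
V_P = V_A + ω_rod × AP, with AP = 0.0949 m along the rod.
Components: V_Px = −rω sinθ − a·ω_rod·sinφ = -0.18656 m/s;  V_Py = rω cosθ + a·ω_rod·cosφ = -0.25012 m/s.
|V_P| = √(V_Px² + V_Py²) = 0.31203 m/s.

0.312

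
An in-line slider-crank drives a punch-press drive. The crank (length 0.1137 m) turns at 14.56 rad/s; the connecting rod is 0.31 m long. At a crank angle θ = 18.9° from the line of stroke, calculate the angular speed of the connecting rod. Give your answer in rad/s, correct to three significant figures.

5.09

ω = 14.56 rad/s
The rod makes angle φ with the slider axis where L sinφ = r sinθ; differentiating, L cosφ·φ̇ = r ω cosθ.
L cosφ = √(L² − r² sin²θ) = 0.3078 m.
|ω_rod| = r ω |cosθ| / √(L² − r² sin²θ) = 0.1137·14.56·0.94609/0.3078 = 5.0884 rad/s.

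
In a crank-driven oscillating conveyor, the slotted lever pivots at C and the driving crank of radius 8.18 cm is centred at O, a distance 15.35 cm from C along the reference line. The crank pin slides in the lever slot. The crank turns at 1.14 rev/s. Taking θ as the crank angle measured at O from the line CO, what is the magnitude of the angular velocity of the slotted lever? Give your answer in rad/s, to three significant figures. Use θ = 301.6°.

2.19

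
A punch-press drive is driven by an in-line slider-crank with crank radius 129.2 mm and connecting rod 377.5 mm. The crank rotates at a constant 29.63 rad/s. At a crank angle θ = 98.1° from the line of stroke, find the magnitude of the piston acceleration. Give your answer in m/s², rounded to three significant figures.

55.5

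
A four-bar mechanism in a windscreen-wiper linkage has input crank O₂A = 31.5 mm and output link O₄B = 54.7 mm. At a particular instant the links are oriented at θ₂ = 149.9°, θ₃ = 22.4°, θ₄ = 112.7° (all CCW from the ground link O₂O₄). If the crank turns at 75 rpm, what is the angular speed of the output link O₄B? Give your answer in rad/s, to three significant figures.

ω₂ = 7.854 rad/s (from 75 rpm).
Differentiating the loop-closure r₂e^{iθ₂}+r₃e^{iθ₃}=r₁+r₄e^{iθ₄} gives r₂ω₂e^{iθ₂}+r₃ω₃e^{iθ₃}=r₄ω₄e^{iθ₄}.
Eliminating the other unknown: ω₄ = r₂ω₂ sin(θ₂−θ₃) / [r₄ sin(θ₄−θ₃)].
Numerator sine = +0.79335; denominator sine = +0.99999.
Result = 0.0315·7.854·(+0.79335) / (0.0547·(+0.99999)) = +3.5883 rad/s; magnitude 3.5883 rad/s.

3.59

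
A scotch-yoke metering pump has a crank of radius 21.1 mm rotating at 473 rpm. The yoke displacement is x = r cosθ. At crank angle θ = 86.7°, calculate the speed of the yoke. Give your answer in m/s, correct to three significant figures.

ω = 49.53 rad/s (from 473 rpm).
x = r cosθ ⇒ ẋ = −rω sinθ.
|v| = rω|sinθ| = 0.0211·49.53·|sin 86.7°| = 1.0434 m/s.

1.04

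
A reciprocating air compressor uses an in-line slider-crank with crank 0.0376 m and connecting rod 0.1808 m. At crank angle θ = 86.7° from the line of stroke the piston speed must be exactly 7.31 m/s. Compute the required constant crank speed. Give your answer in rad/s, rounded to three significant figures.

192

For an in-line slider-crank, |v_piston| = rω|sinθ|·[1 + r cosθ/√(L² − r² sin²θ)].
With r = 0.0376 m, L = 0.1808 m, θ = 86.7°: the bracketed kinematic factor |dx/dθ| = 0.037997 m.
ω = v/|dx/dθ| = 7.31/0.037997 = 192.38 rad/s.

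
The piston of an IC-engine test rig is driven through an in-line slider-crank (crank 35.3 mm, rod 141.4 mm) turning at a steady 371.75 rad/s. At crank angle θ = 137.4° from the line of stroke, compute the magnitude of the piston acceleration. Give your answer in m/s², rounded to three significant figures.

3470

ω = 371.8 rad/s
x(θ) = r cosθ + √(L² − r² sin²θ); with ω constant, a = ω²·d²x/dθ².
d²x/dθ² = −r cosθ − r²(cos2θ)/√u − r⁴ sin²2θ/(4u^{3/2}),  u = L² − r² sin²θ = 0.0194231 m².
Substituting r = 0.0353 m, L = 0.1414 m, θ = 137.4°: d²x/dθ² = +0.025094 m.
a = ω²·d²x/dθ² = (371.8)²·(+0.025094) = +3467.9 m/s²;  |a| = 3467.9 m/s².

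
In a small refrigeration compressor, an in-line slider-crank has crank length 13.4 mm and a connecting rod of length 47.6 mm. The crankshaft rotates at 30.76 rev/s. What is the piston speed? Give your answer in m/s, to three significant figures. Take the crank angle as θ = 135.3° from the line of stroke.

ω = 2π·30.8 = 193.3 rad/s
For an in-line slider-crank, x = r cosθ + √(L² − r² sin²θ), so v = −rω sinθ·[1 + r cosθ/√(L² − r² sin²θ)].
With r = 0.0134 m, L = 0.0476 m, θ = 135.3°: √(L² − r² sin²θ) = 0.046657 m.
v = −0.0134·193.3·0.70339·[1 + 0.0134·-0.71080/0.046657] = -1.4498 m/s.
|v| = 1.4498 m/s.

1.45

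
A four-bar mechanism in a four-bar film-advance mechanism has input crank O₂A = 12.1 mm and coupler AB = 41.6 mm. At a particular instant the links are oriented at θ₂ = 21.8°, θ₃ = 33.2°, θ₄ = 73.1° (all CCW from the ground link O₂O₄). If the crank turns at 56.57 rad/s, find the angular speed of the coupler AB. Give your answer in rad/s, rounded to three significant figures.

20.0

ω₂ = 56.57 rad/s
Differentiating the loop-closure r₂e^{iθ₂}+r₃e^{iθ₃}=r₁+r₄e^{iθ₄} gives r₂ω₂e^{iθ₂}+r₃ω₃e^{iθ₃}=r₄ω₄e^{iθ₄}.
Eliminating the other unknown: ω₃ = r₂ω₂ sin(θ₄−θ₂) / [r₃ sin(θ₃−θ₄)].
Numerator sine = +0.78043; denominator sine = -0.64145.
Result = 0.0121·56.57·(+0.78043) / (0.0416·(-0.64145)) = -20.019 rad/s; magnitude 20.019 rad/s.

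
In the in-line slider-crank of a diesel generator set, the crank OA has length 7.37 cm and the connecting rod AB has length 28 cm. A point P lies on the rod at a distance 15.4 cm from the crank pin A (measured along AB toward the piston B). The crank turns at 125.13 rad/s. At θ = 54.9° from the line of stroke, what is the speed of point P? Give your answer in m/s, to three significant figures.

8.53

ω = 125.1 rad/s.  Crank-pin speed |V_A| = rω = 9.2221 m/s, perpendicular to OA.
Rod angle: sinφ = −(r/L) sinθ ⇒ φ = -12.436°; ω_rod = −rω cosθ/√(L²−r²sin²θ) = -19.393 rad/s.
V_P = V_A + ω_rod × AP, with AP = 0.154 m along the rod.
Components: V_Px = −rω sinθ − a·ω_rod·sinφ = -8.1882 m/s;  V_Py = rω cosθ + a·ω_rod·cosφ = +2.3862 m/s.
|V_P| = √(V_Px² + V_Py²) = 8.5288 m/s.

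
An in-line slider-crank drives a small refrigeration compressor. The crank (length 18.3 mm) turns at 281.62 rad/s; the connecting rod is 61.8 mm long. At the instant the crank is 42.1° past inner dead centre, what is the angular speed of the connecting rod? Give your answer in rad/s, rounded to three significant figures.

63.1

ω = 281.6 rad/s
The rod makes angle φ with the slider axis where L sinφ = r sinθ; differentiating, L cosφ·φ̇ = r ω cosθ.
L cosφ = √(L² − r² sin²θ) = 0.06057 m.
|ω_rod| = r ω |cosθ| / √(L² − r² sin²θ) = 0.0183·281.6·0.74198/0.06057 = 63.132 rad/s.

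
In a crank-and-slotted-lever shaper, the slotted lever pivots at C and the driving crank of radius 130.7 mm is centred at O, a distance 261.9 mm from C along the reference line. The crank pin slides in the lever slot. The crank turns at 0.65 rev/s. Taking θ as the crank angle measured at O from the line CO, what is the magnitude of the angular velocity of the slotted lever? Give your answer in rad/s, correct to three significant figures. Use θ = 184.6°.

3.99

ω = 4.084 rad/s (from 0.65 rev/s).
Crank pin A relative to C: A = (d + r cosθ, r sinθ); lever angle φ = atan2(r sinθ, d + r cosθ).
Differentiating tanφ: φ̇ = rω(d cosθ + r)/(d² + r² + 2dr cosθ).
d² + r² + 2dr cosθ = |CA|² = 0.017434 m²;  d cosθ + r = -0.13036 m.
|ω_lever| = |0.1307·4.084·-0.13036| / 0.017434 = 3.9912 rad/s.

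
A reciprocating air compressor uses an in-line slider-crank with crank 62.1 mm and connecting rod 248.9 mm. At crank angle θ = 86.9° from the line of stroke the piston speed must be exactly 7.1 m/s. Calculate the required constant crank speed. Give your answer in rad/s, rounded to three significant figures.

113

For an in-line slider-crank, |v_piston| = rω|sinθ|·[1 + r cosθ/√(L² − r² sin²θ)].
With r = 0.0621 m, L = 0.2489 m, θ = 86.9°: the bracketed kinematic factor |dx/dθ| = 0.062873 m.
ω = v/|dx/dθ| = 7.1/0.062873 = 112.93 rad/s.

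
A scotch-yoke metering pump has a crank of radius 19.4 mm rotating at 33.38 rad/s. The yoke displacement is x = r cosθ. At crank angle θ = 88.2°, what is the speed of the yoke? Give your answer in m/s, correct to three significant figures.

ω = 33.38 rad/s
x = r cosθ ⇒ ẋ = −rω sinθ.
|v| = rω|sinθ| = 0.0194·33.38·|sin 88.2°| = 0.64725 m/s.

0.647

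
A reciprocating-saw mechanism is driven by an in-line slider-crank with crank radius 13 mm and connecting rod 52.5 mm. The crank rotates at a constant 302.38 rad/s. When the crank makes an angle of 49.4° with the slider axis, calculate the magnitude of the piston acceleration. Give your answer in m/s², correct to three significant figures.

732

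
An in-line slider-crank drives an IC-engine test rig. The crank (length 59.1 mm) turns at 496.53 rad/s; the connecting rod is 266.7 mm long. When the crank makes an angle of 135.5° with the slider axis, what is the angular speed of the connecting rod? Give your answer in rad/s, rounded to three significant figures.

79.4

ω = 496.5 rad/s
The rod makes angle φ with the slider axis where L sinφ = r sinθ; differentiating, L cosφ·φ̇ = r ω cosθ.
L cosφ = √(L² − r² sin²θ) = 0.26346 m.
|ω_rod| = r ω |cosθ| / √(L² − r² sin²θ) = 0.0591·496.5·0.71325/0.26346 = 79.443 rad/s.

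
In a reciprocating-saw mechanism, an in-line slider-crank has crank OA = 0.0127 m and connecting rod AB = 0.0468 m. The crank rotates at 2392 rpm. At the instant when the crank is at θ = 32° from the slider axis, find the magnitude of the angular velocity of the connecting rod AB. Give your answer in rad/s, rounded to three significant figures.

58.3

ω = 250.5 rad/s (converted from 2392 rpm).
The rod makes angle φ with the slider axis where L sinφ = r sinθ; differentiating, L cosφ·φ̇ = r ω cosθ.
L cosφ = √(L² − r² sin²θ) = 0.046314 m.
|ω_rod| = r ω |cosθ| / √(L² − r² sin²θ) = 0.0127·250.5·0.84805/0.046314 = 58.251 rad/s.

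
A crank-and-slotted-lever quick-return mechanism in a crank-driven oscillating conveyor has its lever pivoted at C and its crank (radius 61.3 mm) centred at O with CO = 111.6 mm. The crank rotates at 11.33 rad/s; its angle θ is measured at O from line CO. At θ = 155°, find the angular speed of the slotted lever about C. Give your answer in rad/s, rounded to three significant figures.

ω = 11.33 rad/s
Crank pin A relative to C: A = (d + r cosθ, r sinθ); lever angle φ = atan2(r sinθ, d + r cosθ).
Differentiating tanφ: φ̇ = rω(d cosθ + r)/(d² + r² + 2dr cosθ).
d² + r² + 2dr cosθ = |CA|² = 0.003812 m²;  d cosθ + r = -0.039844 m.
|ω_lever| = |0.0613·11.33·-0.039844| / 0.003812 = 7.2594 rad/s.

7.26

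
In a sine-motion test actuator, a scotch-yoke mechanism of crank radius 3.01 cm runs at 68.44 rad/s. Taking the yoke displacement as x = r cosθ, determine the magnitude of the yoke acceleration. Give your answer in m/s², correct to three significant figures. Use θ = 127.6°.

86.0

ω = 68.44 rad/s
x = r cosθ ⇒ ẍ = −rω² cosθ (ω constant).
|a| = rω²|cosθ| = 0.0301·(68.44)²·|cos 127.6°| = 86.024 m/s².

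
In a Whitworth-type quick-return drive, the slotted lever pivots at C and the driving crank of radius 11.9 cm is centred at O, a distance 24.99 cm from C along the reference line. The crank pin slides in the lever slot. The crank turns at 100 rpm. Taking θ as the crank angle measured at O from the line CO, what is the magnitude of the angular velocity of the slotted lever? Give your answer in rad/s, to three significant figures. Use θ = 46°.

3.09

ω = 10.47 rad/s (from 100 rpm).
Crank pin A relative to C: A = (d + r cosθ, r sinθ); lever angle φ = atan2(r sinθ, d + r cosθ).
Differentiating tanφ: φ̇ = rω(d cosθ + r)/(d² + r² + 2dr cosθ).
d² + r² + 2dr cosθ = |CA|² = 0.117927 m²;  d cosθ + r = +0.2926 m.
|ω_lever| = |0.119·10.47·+0.2926| / 0.117927 = 3.0919 rad/s.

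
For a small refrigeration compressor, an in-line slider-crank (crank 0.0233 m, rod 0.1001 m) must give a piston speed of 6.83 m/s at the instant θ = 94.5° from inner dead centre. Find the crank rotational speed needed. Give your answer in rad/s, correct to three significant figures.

300

For an in-line slider-crank, |v_piston| = rω|sinθ|·[1 + r cosθ/√(L² − r² sin²θ)].
With r = 0.0233 m, L = 0.1001 m, θ = 94.5°: the bracketed kinematic factor |dx/dθ| = 0.022792 m.
ω = v/|dx/dθ| = 6.83/0.022792 = 299.67 rad/s.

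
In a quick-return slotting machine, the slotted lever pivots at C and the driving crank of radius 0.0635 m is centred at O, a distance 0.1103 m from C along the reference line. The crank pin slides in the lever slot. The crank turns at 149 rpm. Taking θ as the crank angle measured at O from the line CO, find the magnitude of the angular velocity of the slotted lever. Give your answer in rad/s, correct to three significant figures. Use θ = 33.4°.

5.53

ω = 15.6 rad/s (from 149 rpm).
Crank pin A relative to C: A = (d + r cosθ, r sinθ); lever angle φ = atan2(r sinθ, d + r cosθ).
Differentiating tanφ: φ̇ = rω(d cosθ + r)/(d² + r² + 2dr cosθ).
d² + r² + 2dr cosθ = |CA|² = 0.027893 m²;  d cosθ + r = +0.15558 m.
|ω_lever| = |0.0635·15.6·+0.15558| / 0.027893 = 5.5266 rad/s.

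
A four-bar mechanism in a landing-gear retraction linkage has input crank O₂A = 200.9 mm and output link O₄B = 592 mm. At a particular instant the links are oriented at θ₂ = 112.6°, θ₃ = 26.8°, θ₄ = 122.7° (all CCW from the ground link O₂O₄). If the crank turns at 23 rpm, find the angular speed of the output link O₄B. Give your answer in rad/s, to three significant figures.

ω₂ = 2.409 rad/s (from 23 rpm).
Differentiating the loop-closure r₂e^{iθ₂}+r₃e^{iθ₃}=r₁+r₄e^{iθ₄} gives r₂ω₂e^{iθ₂}+r₃ω₃e^{iθ₃}=r₄ω₄e^{iθ₄}.
Eliminating the other unknown: ω₄ = r₂ω₂ sin(θ₂−θ₃) / [r₄ sin(θ₄−θ₃)].
Numerator sine = +0.99731; denominator sine = +0.99470.
Result = 0.2009·2.409·(+0.99731) / (0.592·(+0.99470)) = +0.81951 rad/s; magnitude 0.81951 rad/s.

0.820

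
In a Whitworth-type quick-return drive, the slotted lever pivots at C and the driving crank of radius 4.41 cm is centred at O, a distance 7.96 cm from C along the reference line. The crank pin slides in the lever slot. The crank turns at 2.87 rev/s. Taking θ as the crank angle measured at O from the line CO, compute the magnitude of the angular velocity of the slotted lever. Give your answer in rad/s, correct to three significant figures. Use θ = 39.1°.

ω = 18.03 rad/s (from 2.87 rev/s).
Crank pin A relative to C: A = (d + r cosθ, r sinθ); lever angle φ = atan2(r sinθ, d + r cosθ).
Differentiating tanφ: φ̇ = rω(d cosθ + r)/(d² + r² + 2dr cosθ).
d² + r² + 2dr cosθ = |CA|² = 0.0137294 m²;  d cosθ + r = +0.10587 m.
|ω_lever| = |0.0441·18.03·+0.10587| / 0.0137294 = 6.1325 rad/s.

6.13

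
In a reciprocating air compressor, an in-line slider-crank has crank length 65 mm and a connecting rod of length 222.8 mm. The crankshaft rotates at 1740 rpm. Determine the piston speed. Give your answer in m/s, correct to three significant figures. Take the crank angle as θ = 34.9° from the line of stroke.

ω = 2π·1740/60 = 182.2 rad/s
For an in-line slider-crank, x = r cosθ + √(L² − r² sin²θ), so v = −rω sinθ·[1 + r cosθ/√(L² − r² sin²θ)].
With r = 0.065 m, L = 0.2228 m, θ = 34.9°: √(L² − r² sin²θ) = 0.21967 m.
v = −0.065·182.2·0.57215·[1 + 0.065·0.82015/0.21967] = -8.4209 m/s.
|v| = 8.4209 m/s.

8.42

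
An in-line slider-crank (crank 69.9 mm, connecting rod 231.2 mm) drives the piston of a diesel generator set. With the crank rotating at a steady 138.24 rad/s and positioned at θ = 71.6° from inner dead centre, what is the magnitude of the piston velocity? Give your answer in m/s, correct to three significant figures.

ω = 138.2 rad/s
For an in-line slider-crank, x = r cosθ + √(L² − r² sin²θ), so v = −rω sinθ·[1 + r cosθ/√(L² − r² sin²θ)].
With r = 0.0699 m, L = 0.2312 m, θ = 71.6°: √(L² − r² sin²θ) = 0.22148 m.
v = −0.0699·138.2·0.94888·[1 + 0.0699·0.31565/0.22148] = -10.082 m/s.
|v| = 10.082 m/s.

10.1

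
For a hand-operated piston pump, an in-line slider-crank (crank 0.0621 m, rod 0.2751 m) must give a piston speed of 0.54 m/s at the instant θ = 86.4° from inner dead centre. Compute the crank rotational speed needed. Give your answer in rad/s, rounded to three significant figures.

8.59

For an in-line slider-crank, |v_piston| = rω|sinθ|·[1 + r cosθ/√(L² − r² sin²θ)].
With r = 0.0621 m, L = 0.2751 m, θ = 86.4°: the bracketed kinematic factor |dx/dθ| = 0.062879 m.
ω = v/|dx/dθ| = 0.54/0.062879 = 8.5879 rad/s.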